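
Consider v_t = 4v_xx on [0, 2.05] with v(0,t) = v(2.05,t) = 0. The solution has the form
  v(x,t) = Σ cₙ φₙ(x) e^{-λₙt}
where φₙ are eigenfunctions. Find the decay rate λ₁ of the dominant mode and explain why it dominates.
Eigenvalues: λₙ = 4n²π²/2.05².
First three modes:
  n=1: λ₁ = 4π²/2.05² ≈ 9.394
  n=2: λ₂ = 16π²/2.05² ≈ 37.576 (4× faster decay)
  n=3: λ₃ = 36π²/2.05² ≈ 84.546 (9× faster decay)
As t → ∞, higher modes decay exponentially faster. The n=1 mode dominates: v ~ c₁ sin(πx/2.05) e^{-λ₁t}.
Decay rate: λ₁ = 4π²/2.05² ≈ 9.394.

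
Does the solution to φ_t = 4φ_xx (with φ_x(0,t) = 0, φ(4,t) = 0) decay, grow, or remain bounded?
φ → 0. Heat escapes through the Dirichlet boundary.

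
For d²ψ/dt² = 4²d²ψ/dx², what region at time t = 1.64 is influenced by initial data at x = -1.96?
Domain of influence: [-8.52, 4.6]. Data at x = -1.96 spreads outward at speed 4.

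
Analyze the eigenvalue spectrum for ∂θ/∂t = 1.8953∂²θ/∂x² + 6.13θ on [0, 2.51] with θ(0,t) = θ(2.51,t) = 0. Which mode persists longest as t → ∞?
Eigenvalues: λₙ = 1.8953n²π²/2.51² - 6.13.
First three modes:
  n=1: λ₁ = 1.8953π²/2.51² - 6.13 ≈ -3.161
  n=2: λ₂ = 7.5812π²/2.51² - 6.13 ≈ 5.747
  n=3: λ₃ = 17.0577π²/2.51² - 6.13 ≈ 20.592
Since 1.8953π²/2.51² ≈ 2.969 < 6.13, λ₁ < 0.
The n=1 mode grows fastest (−λₙ is largest for n=1) → dominates.
Asymptotic: θ ~ c₁ sin(πx/2.51) e^{3.161t} (exponential growth at rate −λ₁ ≈ 3.161).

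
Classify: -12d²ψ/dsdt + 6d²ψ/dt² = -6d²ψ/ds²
Rewriting in standard form: 6d²ψ/ds² - 12d²ψ/dsdt + 6d²ψ/dt² = 0. Parabolic (discriminant = 0).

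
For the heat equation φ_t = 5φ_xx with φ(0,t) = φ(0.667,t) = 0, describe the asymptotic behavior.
φ → 0. Heat diffuses out through both boundaries.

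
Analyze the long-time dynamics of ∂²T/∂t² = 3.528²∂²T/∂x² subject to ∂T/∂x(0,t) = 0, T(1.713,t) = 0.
Long-time behavior: T oscillates (no decay). Energy is conserved; the solution oscillates indefinitely as standing waves.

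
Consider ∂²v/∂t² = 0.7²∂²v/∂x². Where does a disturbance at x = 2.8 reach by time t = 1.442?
Domain of influence: [1.7906, 3.8094]. Data at x = 2.8 spreads outward at speed 0.7.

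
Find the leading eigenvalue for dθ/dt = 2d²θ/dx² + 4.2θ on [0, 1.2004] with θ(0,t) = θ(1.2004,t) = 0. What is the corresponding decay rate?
Eigenvalues: λₙ = 2n²π²/1.2004² - 4.2.
First three modes:
  n=1: λ₁ = 2π²/1.2004² - 4.2 ≈ 9.499
  n=2: λ₂ = 8π²/1.2004² - 4.2 ≈ 50.595
  n=3: λ₃ = 18π²/1.2004² - 4.2 ≈ 119.088
Since 2π²/1.2004² ≈ 13.699 > 4.2, all λₙ > 0.
The n=1 mode decays slowest → dominates as t → ∞.
Asymptotic: θ ~ c₁ sin(πx/1.2004) e^{-λ₁t} with decay rate λ₁ ≈ 9.499.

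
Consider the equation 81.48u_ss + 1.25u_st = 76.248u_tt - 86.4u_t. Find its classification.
Rewriting in standard form: 81.48u_ss + 1.25u_st - 76.248u_tt + 86.4u_t = 0. Hyperbolic. (A = 81.48, B = 1.25, C = -76.248 gives B² - 4AC = 24852.31066.)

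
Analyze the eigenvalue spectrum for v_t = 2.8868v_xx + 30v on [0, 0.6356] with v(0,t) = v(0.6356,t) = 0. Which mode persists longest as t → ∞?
Eigenvalues: λₙ = 2.8868n²π²/0.6356² - 30.
First three modes:
  n=1: λ₁ = 2.8868π²/0.6356² - 30 ≈ 40.526
  n=2: λ₂ = 11.5472π²/0.6356² - 30 ≈ 252.104
  n=3: λ₃ = 25.9812π²/0.6356² - 30 ≈ 604.733
Since 2.8868π²/0.6356² ≈ 70.526 > 30, all λₙ > 0.
The n=1 mode decays slowest → dominates as t → ∞.
Asymptotic: v ~ c₁ sin(πx/0.6356) e^{-λ₁t} with decay rate λ₁ ≈ 40.526.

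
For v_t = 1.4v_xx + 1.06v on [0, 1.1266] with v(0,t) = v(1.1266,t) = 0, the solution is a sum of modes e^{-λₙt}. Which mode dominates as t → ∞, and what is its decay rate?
Eigenvalues: λₙ = 1.4n²π²/1.1266² - 1.06.
First three modes:
  n=1: λ₁ = 1.4π²/1.1266² - 1.06 ≈ 9.827
  n=2: λ₂ = 5.6π²/1.1266² - 1.06 ≈ 42.486
  n=3: λ₃ = 12.6π²/1.1266² - 1.06 ≈ 96.919
Since 1.4π²/1.1266² ≈ 10.887 > 1.06, all λₙ > 0.
The n=1 mode decays slowest → dominates as t → ∞.
Asymptotic: v ~ c₁ sin(πx/1.1266) e^{-λ₁t} with decay rate λ₁ ≈ 9.827.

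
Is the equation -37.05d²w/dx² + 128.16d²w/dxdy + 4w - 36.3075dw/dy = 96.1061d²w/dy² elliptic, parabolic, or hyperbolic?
Rewriting in standard form: -37.05d²w/dx² + 128.16d²w/dxdy - 96.1061d²w/dy² - 36.3075dw/dy + 4w = 0. Computing B² - 4AC with A = -37.05, B = 128.16, C = -96.1061: discriminant = 2182.06158 (positive). Answer: hyperbolic.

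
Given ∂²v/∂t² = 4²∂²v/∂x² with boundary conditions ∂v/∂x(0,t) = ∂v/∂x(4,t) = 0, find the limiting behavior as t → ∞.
v oscillates about a mean that drifts linearly in t (generically unbounded; no decay). There is no damping, so the nonconstant modes persist as standing waves (energy conserved, no decay). But with Neumann conditions at both ends the constant mode has eigenvalue 0: the spatial mean M(t) of v satisfies M'' = 0, so M(t) = M(0) + M'(0)·t. Unless the initial velocity has zero mean (∫v_t(x,0)dx = 0), the solution grows linearly in t (unbounded, though not exponentially); if it does have zero mean, the solution stays bounded and simply oscillates.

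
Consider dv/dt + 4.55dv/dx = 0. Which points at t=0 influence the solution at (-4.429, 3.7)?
A single point: x = -21.264. The characteristic through (-4.429, 3.7) is x - 4.55t = const, so x = -4.429 - 4.55·3.7 = -21.264.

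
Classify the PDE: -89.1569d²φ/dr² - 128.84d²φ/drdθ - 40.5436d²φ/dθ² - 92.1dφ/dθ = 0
A = -89.1569, B = -128.84, C = -40.5436. Discriminant B² - 4AC = 2140.77883664. Since 2140.77883664 > 0, hyperbolic.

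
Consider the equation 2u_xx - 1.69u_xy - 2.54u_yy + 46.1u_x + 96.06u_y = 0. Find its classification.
Hyperbolic. (A = 2, B = -1.69, C = -2.54 gives B² - 4AC = 23.1761.)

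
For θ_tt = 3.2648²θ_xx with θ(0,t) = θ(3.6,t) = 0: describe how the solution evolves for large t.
θ oscillates (no decay). Energy is conserved; the solution oscillates indefinitely as standing waves.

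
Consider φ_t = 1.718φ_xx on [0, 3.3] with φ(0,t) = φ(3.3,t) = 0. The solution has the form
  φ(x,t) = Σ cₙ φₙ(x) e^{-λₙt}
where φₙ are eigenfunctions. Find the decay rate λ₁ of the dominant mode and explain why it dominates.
Eigenvalues: λₙ = 1.718n²π²/3.3².
First three modes:
  n=1: λ₁ = 1.718π²/3.3² ≈ 1.557
  n=2: λ₂ = 6.872π²/3.3² ≈ 6.228 (4× faster decay)
  n=3: λ₃ = 15.462π²/3.3² ≈ 14.013 (9× faster decay)
As t → ∞, higher modes decay exponentially faster. The n=1 mode dominates: φ ~ c₁ sin(πx/3.3) e^{-λ₁t}.
Decay rate: λ₁ = 1.718π²/3.3² ≈ 1.557.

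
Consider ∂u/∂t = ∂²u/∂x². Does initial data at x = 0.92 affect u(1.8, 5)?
Yes, for any finite x. The heat equation has infinite propagation speed, so all initial data affects all points at any t > 0.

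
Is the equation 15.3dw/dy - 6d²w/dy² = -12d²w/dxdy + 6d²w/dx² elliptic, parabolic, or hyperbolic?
Rewriting in standard form: -6d²w/dx² + 12d²w/dxdy - 6d²w/dy² + 15.3dw/dy = 0. Computing B² - 4AC with A = -6, B = 12, C = -6: discriminant = 0 (zero). Answer: parabolic.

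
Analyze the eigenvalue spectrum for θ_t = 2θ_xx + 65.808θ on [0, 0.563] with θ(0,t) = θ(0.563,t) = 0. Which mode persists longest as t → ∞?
Eigenvalues: λₙ = 2n²π²/0.563² - 65.808.
First three modes:
  n=1: λ₁ = 2π²/0.563² - 65.808 ≈ -3.533
  n=2: λ₂ = 8π²/0.563² - 65.808 ≈ 183.292
  n=3: λ₃ = 18π²/0.563² - 65.808 ≈ 494.666
Since 2π²/0.563² ≈ 62.275 < 65.808, λ₁ < 0.
The n=1 mode grows fastest (−λₙ is largest for n=1) → dominates.
Asymptotic: θ ~ c₁ sin(πx/0.563) e^{3.533t} (exponential growth at rate −λ₁ ≈ 3.533).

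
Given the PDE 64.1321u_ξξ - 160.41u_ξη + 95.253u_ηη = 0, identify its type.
The second-order coefficients are A = 64.1321, B = -160.41, C = 95.253. Since B² - 4AC = 1296.2684148 > 0, this is a hyperbolic PDE.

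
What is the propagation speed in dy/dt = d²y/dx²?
Infinite. The heat equation is parabolic, not hyperbolic, so disturbances propagate instantly.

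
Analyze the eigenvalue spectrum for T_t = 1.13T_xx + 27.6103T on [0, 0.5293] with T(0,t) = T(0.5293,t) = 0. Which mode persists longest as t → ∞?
Eigenvalues: λₙ = 1.13n²π²/0.5293² - 27.6103.
First three modes:
  n=1: λ₁ = 1.13π²/0.5293² - 27.6103 ≈ 12.198
  n=2: λ₂ = 4.52π²/0.5293² - 27.6103 ≈ 131.623
  n=3: λ₃ = 10.17π²/0.5293² - 27.6103 ≈ 330.665
Since 1.13π²/0.5293² ≈ 39.808 > 27.6103, all λₙ > 0.
The n=1 mode decays slowest → dominates as t → ∞.
Asymptotic: T ~ c₁ sin(πx/0.5293) e^{-λ₁t} with decay rate λ₁ ≈ 12.198.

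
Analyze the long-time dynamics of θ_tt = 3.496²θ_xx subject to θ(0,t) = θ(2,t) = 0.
Long-time behavior: θ oscillates (no decay). Energy is conserved; the solution oscillates indefinitely as standing waves.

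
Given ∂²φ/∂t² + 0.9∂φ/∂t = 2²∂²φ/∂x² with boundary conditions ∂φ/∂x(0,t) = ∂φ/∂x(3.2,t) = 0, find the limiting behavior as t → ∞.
φ → constant (steady state). Damping (γ=0.9) dissipates the nonconstant modes; with Neumann BCs the spatial average obeys M''+γM'=0 and tends to a finite limit.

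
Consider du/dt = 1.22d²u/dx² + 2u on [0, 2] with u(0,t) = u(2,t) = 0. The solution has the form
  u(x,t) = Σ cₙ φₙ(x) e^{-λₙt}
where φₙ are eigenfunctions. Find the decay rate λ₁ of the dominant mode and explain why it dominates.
Eigenvalues: λₙ = 1.22n²π²/2² - 2.
First three modes:
  n=1: λ₁ = 1.22π²/2² - 2 ≈ 1.01
  n=2: λ₂ = 4.88π²/2² - 2 ≈ 10.041
  n=3: λ₃ = 10.98π²/2² - 2 ≈ 25.092
Since 1.22π²/2² ≈ 3.01 > 2, all λₙ > 0.
The n=1 mode decays slowest → dominates as t → ∞.
Asymptotic: u ~ c₁ sin(πx/2) e^{-λ₁t} with decay rate λ₁ ≈ 1.01.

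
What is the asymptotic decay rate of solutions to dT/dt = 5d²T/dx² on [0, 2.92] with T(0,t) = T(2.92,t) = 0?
Eigenvalues: λₙ = 5n²π²/2.92².
First three modes:
  n=1: λ₁ = 5π²/2.92² ≈ 5.788
  n=2: λ₂ = 20π²/2.92² ≈ 23.151 (4× faster decay)
  n=3: λ₃ = 45π²/2.92² ≈ 52.089 (9× faster decay)
As t → ∞, higher modes decay exponentially faster. The n=1 mode dominates: T ~ c₁ sin(πx/2.92) e^{-λ₁t}.
Decay rate: λ₁ = 5π²/2.92² ≈ 5.788.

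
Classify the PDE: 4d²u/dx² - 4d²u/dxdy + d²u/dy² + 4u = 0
A = 4, B = -4, C = 1. Discriminant B² - 4AC = 0. Since 0 = 0, parabolic.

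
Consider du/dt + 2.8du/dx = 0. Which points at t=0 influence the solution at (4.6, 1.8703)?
A single point: x = -0.63684. The characteristic through (4.6, 1.8703) is x - 2.8t = const, so x = 4.6 - 2.8·1.8703 = -0.63684.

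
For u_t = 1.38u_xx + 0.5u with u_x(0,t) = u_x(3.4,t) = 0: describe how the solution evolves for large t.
u grows unboundedly. With Neumann BCs the constant mode has diffusion eigenvalue 0, so any r > 0 makes it grow like e^(0.5t); solution grows exponentially.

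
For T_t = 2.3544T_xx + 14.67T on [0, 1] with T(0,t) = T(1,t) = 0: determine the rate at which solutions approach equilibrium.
Eigenvalues: λₙ = 2.3544n²π²/1² - 14.67.
First three modes:
  n=1: λ₁ = 2.3544π² - 14.67 ≈ 8.567
  n=2: λ₂ = 9.4176π² - 14.67 ≈ 78.278
  n=3: λ₃ = 21.1896π² - 14.67 ≈ 194.463
Since 2.3544π² ≈ 23.237 > 14.67, all λₙ > 0.
The n=1 mode decays slowest → dominates as t → ∞.
Asymptotic: T ~ c₁ sin(πx/1) e^{-λ₁t} with decay rate λ₁ ≈ 8.567.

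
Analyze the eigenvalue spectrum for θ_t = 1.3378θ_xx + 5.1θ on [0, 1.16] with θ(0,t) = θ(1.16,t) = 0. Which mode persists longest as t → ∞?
Eigenvalues: λₙ = 1.3378n²π²/1.16² - 5.1.
First three modes:
  n=1: λ₁ = 1.3378π²/1.16² - 5.1 ≈ 4.712
  n=2: λ₂ = 5.3512π²/1.16² - 5.1 ≈ 34.15
  n=3: λ₃ = 12.0402π²/1.16² - 5.1 ≈ 83.212
Since 1.3378π²/1.16² ≈ 9.812 > 5.1, all λₙ > 0.
The n=1 mode decays slowest → dominates as t → ∞.
Asymptotic: θ ~ c₁ sin(πx/1.16) e^{-λ₁t} with decay rate λ₁ ≈ 4.712.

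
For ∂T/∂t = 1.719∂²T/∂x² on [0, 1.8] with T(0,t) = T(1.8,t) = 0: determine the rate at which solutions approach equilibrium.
Eigenvalues: λₙ = 1.719n²π²/1.8².
First three modes:
  n=1: λ₁ = 1.719π²/1.8² ≈ 5.236
  n=2: λ₂ = 6.876π²/1.8² ≈ 20.945 (4× faster decay)
  n=3: λ₃ = 15.471π²/1.8² ≈ 47.127 (9× faster decay)
As t → ∞, higher modes decay exponentially faster. The n=1 mode dominates: T ~ c₁ sin(πx/1.8) e^{-λ₁t}.
Decay rate: λ₁ = 1.719π²/1.8² ≈ 5.236.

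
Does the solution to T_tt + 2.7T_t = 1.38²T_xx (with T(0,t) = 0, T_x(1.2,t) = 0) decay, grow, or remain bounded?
T → 0. Damping (γ=2.7) dissipates energy; oscillations decay exponentially.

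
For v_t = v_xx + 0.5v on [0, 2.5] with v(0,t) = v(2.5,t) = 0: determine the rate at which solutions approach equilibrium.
Eigenvalues: λₙ = n²π²/2.5² - 0.5.
First three modes:
  n=1: λ₁ = π²/2.5² - 0.5 ≈ 1.079
  n=2: λ₂ = 4π²/2.5² - 0.5 ≈ 5.817
  n=3: λ₃ = 9π²/2.5² - 0.5 ≈ 13.712
Since π²/2.5² ≈ 1.579 > 0.5, all λₙ > 0.
The n=1 mode decays slowest → dominates as t → ∞.
Asymptotic: v ~ c₁ sin(πx/2.5) e^{-λ₁t} with decay rate λ₁ ≈ 1.079.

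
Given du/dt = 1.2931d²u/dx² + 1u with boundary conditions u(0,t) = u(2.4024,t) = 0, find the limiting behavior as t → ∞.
u → 0. Diffusion dominates reaction (r=1 < κπ²/L²≈2.21); solution decays.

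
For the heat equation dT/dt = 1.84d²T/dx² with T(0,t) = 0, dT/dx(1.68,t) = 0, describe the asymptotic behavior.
T → 0. Heat escapes through the Dirichlet boundary.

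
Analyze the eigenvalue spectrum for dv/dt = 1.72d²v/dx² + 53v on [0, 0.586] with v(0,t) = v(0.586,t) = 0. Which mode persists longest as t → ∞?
Eigenvalues: λₙ = 1.72n²π²/0.586² - 53.
First three modes:
  n=1: λ₁ = 1.72π²/0.586² - 53 ≈ -3.565
  n=2: λ₂ = 6.88π²/0.586² - 53 ≈ 144.739
  n=3: λ₃ = 15.48π²/0.586² - 53 ≈ 391.913
Since 1.72π²/0.586² ≈ 49.435 < 53, λ₁ < 0.
The n=1 mode grows fastest (−λₙ is largest for n=1) → dominates.
Asymptotic: v ~ c₁ sin(πx/0.586) e^{3.565t} (exponential growth at rate −λ₁ ≈ 3.565).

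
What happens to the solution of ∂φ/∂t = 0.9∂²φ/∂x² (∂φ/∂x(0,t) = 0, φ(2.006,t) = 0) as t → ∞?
φ → 0. Heat escapes through the Dirichlet boundary.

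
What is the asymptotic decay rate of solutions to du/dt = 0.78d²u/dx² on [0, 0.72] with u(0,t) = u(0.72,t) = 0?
Eigenvalues: λₙ = 0.78n²π²/0.72².
First three modes:
  n=1: λ₁ = 0.78π²/0.72² ≈ 14.85
  n=2: λ₂ = 3.12π²/0.72² ≈ 59.4 (4× faster decay)
  n=3: λ₃ = 7.02π²/0.72² ≈ 133.651 (9× faster decay)
As t → ∞, higher modes decay exponentially faster. The n=1 mode dominates: u ~ c₁ sin(πx/0.72) e^{-λ₁t}.
Decay rate: λ₁ = 0.78π²/0.72² ≈ 14.85.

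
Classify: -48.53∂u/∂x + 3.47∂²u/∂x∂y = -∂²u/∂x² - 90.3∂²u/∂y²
Rewriting in standard form: ∂²u/∂x² + 3.47∂²u/∂x∂y + 90.3∂²u/∂y² - 48.53∂u/∂x = 0. Elliptic (discriminant = -349.1591).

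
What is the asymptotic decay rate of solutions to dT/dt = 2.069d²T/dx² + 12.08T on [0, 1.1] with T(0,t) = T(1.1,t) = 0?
Eigenvalues: λₙ = 2.069n²π²/1.1² - 12.08.
First three modes:
  n=1: λ₁ = 2.069π²/1.1² - 12.08 ≈ 4.796
  n=2: λ₂ = 8.276π²/1.1² - 12.08 ≈ 55.425
  n=3: λ₃ = 18.621π²/1.1² - 12.08 ≈ 139.806
Since 2.069π²/1.1² ≈ 16.876 > 12.08, all λₙ > 0.
The n=1 mode decays slowest → dominates as t → ∞.
Asymptotic: T ~ c₁ sin(πx/1.1) e^{-λ₁t} with decay rate λ₁ ≈ 4.796.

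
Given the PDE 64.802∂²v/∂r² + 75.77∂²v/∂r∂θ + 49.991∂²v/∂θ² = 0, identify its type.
The second-order coefficients are A = 64.802, B = 75.77, C = 49.991. Since B² - 4AC = -7216.974228 < 0, this is an elliptic PDE.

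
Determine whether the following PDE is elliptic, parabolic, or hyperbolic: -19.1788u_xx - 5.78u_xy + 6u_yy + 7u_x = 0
Coefficients: A = -19.1788, B = -5.78, C = 6. B² - 4AC = 493.6996, which is positive, so the equation is hyperbolic.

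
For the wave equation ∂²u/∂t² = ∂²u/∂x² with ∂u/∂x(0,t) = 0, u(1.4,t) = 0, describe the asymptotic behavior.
u oscillates (no decay). Energy is conserved; the solution oscillates indefinitely as standing waves.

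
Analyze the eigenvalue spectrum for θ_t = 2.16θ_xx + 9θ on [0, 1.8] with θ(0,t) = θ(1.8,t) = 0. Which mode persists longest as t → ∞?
Eigenvalues: λₙ = 2.16n²π²/1.8² - 9.
First three modes:
  n=1: λ₁ = 2.16π²/1.8² - 9 ≈ -2.42
  n=2: λ₂ = 8.64π²/1.8² - 9 ≈ 17.319
  n=3: λ₃ = 19.44π²/1.8² - 9 ≈ 50.218
Since 2.16π²/1.8² ≈ 6.58 < 9, λ₁ < 0.
The n=1 mode grows fastest (−λₙ is largest for n=1) → dominates.
Asymptotic: θ ~ c₁ sin(πx/1.8) e^{2.42t} (exponential growth at rate −λ₁ ≈ 2.42).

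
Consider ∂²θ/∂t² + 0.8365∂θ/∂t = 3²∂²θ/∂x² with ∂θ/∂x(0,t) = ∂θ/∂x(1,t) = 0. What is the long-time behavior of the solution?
As t → ∞, θ → constant (steady state). Damping (γ=0.8365) dissipates the nonconstant modes; with Neumann BCs the spatial average obeys M''+γM'=0 and tends to a finite limit.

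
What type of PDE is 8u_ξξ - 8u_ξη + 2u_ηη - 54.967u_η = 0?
With A = 8, B = -8, C = 2, the discriminant is 0. This is a parabolic PDE.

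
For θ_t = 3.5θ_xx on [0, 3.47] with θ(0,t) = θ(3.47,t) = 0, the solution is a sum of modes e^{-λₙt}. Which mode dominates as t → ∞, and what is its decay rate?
Eigenvalues: λₙ = 3.5n²π²/3.47².
First three modes:
  n=1: λ₁ = 3.5π²/3.47² ≈ 2.869
  n=2: λ₂ = 14π²/3.47² ≈ 11.475 (4× faster decay)
  n=3: λ₃ = 31.5π²/3.47² ≈ 25.82 (9× faster decay)
As t → ∞, higher modes decay exponentially faster. The n=1 mode dominates: θ ~ c₁ sin(πx/3.47) e^{-λ₁t}.
Decay rate: λ₁ = 3.5π²/3.47² ≈ 2.869.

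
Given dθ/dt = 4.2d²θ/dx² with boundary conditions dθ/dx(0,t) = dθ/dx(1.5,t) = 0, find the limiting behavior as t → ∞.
θ → constant (steady state). Heat is conserved (no flux at boundaries); solution approaches the spatial average.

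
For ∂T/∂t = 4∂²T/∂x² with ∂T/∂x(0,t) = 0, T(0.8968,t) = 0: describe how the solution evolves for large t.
T → 0. Heat escapes through the Dirichlet boundary.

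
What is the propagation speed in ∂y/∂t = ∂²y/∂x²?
Infinite. The heat equation is parabolic, not hyperbolic, so disturbances propagate instantly.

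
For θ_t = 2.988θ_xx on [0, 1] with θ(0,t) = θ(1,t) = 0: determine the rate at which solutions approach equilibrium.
Eigenvalues: λₙ = 2.988n²π².
First three modes:
  n=1: λ₁ = 2.988π² ≈ 29.49
  n=2: λ₂ = 11.952π² ≈ 117.962 (4× faster decay)
  n=3: λ₃ = 26.892π² ≈ 265.413 (9× faster decay)
As t → ∞, higher modes decay exponentially faster. The n=1 mode dominates: θ ~ c₁ sin(πx) e^{-λ₁t}.
Decay rate: λ₁ = 2.988π² ≈ 29.49.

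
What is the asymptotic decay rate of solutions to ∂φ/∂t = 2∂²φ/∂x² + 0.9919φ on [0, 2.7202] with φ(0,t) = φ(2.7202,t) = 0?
Eigenvalues: λₙ = 2n²π²/2.7202² - 0.9919.
First three modes:
  n=1: λ₁ = 2π²/2.7202² - 0.9919 ≈ 1.676
  n=2: λ₂ = 8π²/2.7202² - 0.9919 ≈ 9.679
  n=3: λ₃ = 18π²/2.7202² - 0.9919 ≈ 23.017
Since 2π²/2.7202² ≈ 2.668 > 0.9919, all λₙ > 0.
The n=1 mode decays slowest → dominates as t → ∞.
Asymptotic: φ ~ c₁ sin(πx/2.7202) e^{-λ₁t} with decay rate λ₁ ≈ 1.676.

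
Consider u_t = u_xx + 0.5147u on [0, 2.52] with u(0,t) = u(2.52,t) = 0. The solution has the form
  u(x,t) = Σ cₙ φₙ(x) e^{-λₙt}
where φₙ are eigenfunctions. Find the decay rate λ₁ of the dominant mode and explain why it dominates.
Eigenvalues: λₙ = n²π²/2.52² - 0.5147.
First three modes:
  n=1: λ₁ = π²/2.52² - 0.5147 ≈ 1.039
  n=2: λ₂ = 4π²/2.52² - 0.5147 ≈ 5.702
  n=3: λ₃ = 9π²/2.52² - 0.5147 ≈ 13.473
Since π²/2.52² ≈ 1.554 > 0.5147, all λₙ > 0.
The n=1 mode decays slowest → dominates as t → ∞.
Asymptotic: u ~ c₁ sin(πx/2.52) e^{-λ₁t} with decay rate λ₁ ≈ 1.039.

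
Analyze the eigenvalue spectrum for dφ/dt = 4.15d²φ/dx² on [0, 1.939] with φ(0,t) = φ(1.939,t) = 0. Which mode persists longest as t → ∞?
Eigenvalues: λₙ = 4.15n²π²/1.939².
First three modes:
  n=1: λ₁ = 4.15π²/1.939² ≈ 10.894
  n=2: λ₂ = 16.6π²/1.939² ≈ 43.576 (4× faster decay)
  n=3: λ₃ = 37.35π²/1.939² ≈ 98.047 (9× faster decay)
As t → ∞, higher modes decay exponentially faster. The n=1 mode dominates: φ ~ c₁ sin(πx/1.939) e^{-λ₁t}.
Decay rate: λ₁ = 4.15π²/1.939² ≈ 10.894.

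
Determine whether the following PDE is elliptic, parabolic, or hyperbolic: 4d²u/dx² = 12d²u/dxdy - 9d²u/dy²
Rewriting in standard form: 4d²u/dx² - 12d²u/dxdy + 9d²u/dy² = 0. Coefficients: A = 4, B = -12, C = 9. B² - 4AC = 0, which is zero, so the equation is parabolic.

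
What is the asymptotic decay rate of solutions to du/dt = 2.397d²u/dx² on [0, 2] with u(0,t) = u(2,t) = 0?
Eigenvalues: λₙ = 2.397n²π²/2².
First three modes:
  n=1: λ₁ = 2.397π²/2² ≈ 5.914
  n=2: λ₂ = 9.588π²/2² ≈ 23.657 (4× faster decay)
  n=3: λ₃ = 21.573π²/2² ≈ 53.229 (9× faster decay)
As t → ∞, higher modes decay exponentially faster. The n=1 mode dominates: u ~ c₁ sin(πx/2) e^{-λ₁t}.
Decay rate: λ₁ = 2.397π²/2² ≈ 5.914.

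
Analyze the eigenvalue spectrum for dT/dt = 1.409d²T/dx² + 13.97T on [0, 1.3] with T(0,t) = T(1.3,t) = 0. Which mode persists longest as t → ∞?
Eigenvalues: λₙ = 1.409n²π²/1.3² - 13.97.
First three modes:
  n=1: λ₁ = 1.409π²/1.3² - 13.97 ≈ -5.741
  n=2: λ₂ = 5.636π²/1.3² - 13.97 ≈ 18.944
  n=3: λ₃ = 12.681π²/1.3² - 13.97 ≈ 60.087
Since 1.409π²/1.3² ≈ 8.229 < 13.97, λ₁ < 0.
The n=1 mode grows fastest (−λₙ is largest for n=1) → dominates.
Asymptotic: T ~ c₁ sin(πx/1.3) e^{5.741t} (exponential growth at rate −λ₁ ≈ 5.741).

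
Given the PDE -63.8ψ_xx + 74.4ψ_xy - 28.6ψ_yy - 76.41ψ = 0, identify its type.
The second-order coefficients are A = -63.8, B = 74.4, C = -28.6. Since B² - 4AC = -1763.36 < 0, this is an elliptic PDE.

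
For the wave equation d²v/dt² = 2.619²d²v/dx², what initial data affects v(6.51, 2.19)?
Domain of dependence: [0.77439, 12.24561]. Signals travel at speed 2.619, so data within |x - 6.51| ≤ 2.619·2.19 = 5.73561 can reach the point.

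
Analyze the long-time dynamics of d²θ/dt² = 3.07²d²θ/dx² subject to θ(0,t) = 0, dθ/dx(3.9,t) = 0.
Long-time behavior: θ oscillates (no decay). Energy is conserved; the solution oscillates indefinitely as standing waves.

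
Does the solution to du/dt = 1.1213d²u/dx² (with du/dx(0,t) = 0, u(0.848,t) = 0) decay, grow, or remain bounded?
u → 0. Heat escapes through the Dirichlet boundary.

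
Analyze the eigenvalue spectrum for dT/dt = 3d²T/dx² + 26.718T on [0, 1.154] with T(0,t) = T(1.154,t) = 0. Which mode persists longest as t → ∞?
Eigenvalues: λₙ = 3n²π²/1.154² - 26.718.
First three modes:
  n=1: λ₁ = 3π²/1.154² - 26.718 ≈ -4.484
  n=2: λ₂ = 12π²/1.154² - 26.718 ≈ 62.216
  n=3: λ₃ = 27π²/1.154² - 26.718 ≈ 173.384
Since 3π²/1.154² ≈ 22.234 < 26.718, λ₁ < 0.
The n=1 mode grows fastest (−λₙ is largest for n=1) → dominates.
Asymptotic: T ~ c₁ sin(πx/1.154) e^{4.484t} (exponential growth at rate −λ₁ ≈ 4.484).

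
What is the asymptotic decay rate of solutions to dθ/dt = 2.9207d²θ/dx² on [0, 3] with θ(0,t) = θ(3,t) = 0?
Eigenvalues: λₙ = 2.9207n²π²/3².
First three modes:
  n=1: λ₁ = 2.9207π²/3² ≈ 3.203
  n=2: λ₂ = 11.6828π²/3² ≈ 12.812 (4× faster decay)
  n=3: λ₃ = 26.2863π²/3² ≈ 28.826 (9× faster decay)
As t → ∞, higher modes decay exponentially faster. The n=1 mode dominates: θ ~ c₁ sin(πx/3) e^{-λ₁t}.
Decay rate: λ₁ = 2.9207π²/3² ≈ 3.203.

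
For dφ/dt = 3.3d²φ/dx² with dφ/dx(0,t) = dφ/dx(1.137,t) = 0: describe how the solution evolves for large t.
φ → constant (steady state). Heat is conserved (no flux at boundaries); solution approaches the spatial average.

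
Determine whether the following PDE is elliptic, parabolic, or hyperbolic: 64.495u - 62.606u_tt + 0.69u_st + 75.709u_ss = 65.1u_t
Rewriting in standard form: 75.709u_ss + 0.69u_st - 62.606u_tt - 65.1u_t + 64.495u = 0. Coefficients: A = 75.709, B = 0.69, C = -62.606. B² - 4AC = 18959.826716, which is positive, so the equation is hyperbolic.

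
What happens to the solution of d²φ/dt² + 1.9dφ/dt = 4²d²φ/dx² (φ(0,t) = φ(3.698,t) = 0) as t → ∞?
φ → 0. Damping (γ=1.9) dissipates energy; oscillations decay exponentially.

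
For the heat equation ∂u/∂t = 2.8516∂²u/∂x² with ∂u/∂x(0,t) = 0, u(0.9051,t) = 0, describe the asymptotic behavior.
u → 0. Heat escapes through the Dirichlet boundary.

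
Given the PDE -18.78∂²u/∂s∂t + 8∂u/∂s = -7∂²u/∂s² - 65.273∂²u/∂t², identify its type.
Rewriting in standard form: 7∂²u/∂s² - 18.78∂²u/∂s∂t + 65.273∂²u/∂t² + 8∂u/∂s = 0. The second-order coefficients are A = 7, B = -18.78, C = 65.273. Since B² - 4AC = -1474.9556 < 0, this is an elliptic PDE.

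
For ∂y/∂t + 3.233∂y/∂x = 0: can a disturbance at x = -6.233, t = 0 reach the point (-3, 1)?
Yes. The characteristic through (-3, 1) passes through x = -6.233.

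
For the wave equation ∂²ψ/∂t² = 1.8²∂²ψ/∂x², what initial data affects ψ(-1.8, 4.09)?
Domain of dependence: [-9.162, 5.562]. Signals travel at speed 1.8, so data within |x - -1.8| ≤ 1.8·4.09 = 7.362 can reach the point.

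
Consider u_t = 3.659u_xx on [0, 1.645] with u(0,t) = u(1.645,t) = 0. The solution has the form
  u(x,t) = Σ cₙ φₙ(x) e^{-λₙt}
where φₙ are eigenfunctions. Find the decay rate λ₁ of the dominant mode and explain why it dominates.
Eigenvalues: λₙ = 3.659n²π²/1.645².
First three modes:
  n=1: λ₁ = 3.659π²/1.645² ≈ 13.345
  n=2: λ₂ = 14.636π²/1.645² ≈ 53.381 (4× faster decay)
  n=3: λ₃ = 32.931π²/1.645² ≈ 120.108 (9× faster decay)
As t → ∞, higher modes decay exponentially faster. The n=1 mode dominates: u ~ c₁ sin(πx/1.645) e^{-λ₁t}.
Decay rate: λ₁ = 3.659π²/1.645² ≈ 13.345.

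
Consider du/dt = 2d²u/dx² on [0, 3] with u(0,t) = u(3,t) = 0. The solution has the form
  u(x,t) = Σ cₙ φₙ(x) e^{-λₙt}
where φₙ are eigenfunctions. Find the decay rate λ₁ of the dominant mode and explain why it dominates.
Eigenvalues: λₙ = 2n²π²/3².
First three modes:
  n=1: λ₁ = 2π²/3² ≈ 2.193
  n=2: λ₂ = 8π²/3² ≈ 8.773 (4× faster decay)
  n=3: λ₃ = 18π²/3² ≈ 19.739 (9× faster decay)
As t → ∞, higher modes decay exponentially faster. The n=1 mode dominates: u ~ c₁ sin(πx/3) e^{-λ₁t}.
Decay rate: λ₁ = 2π²/3² ≈ 2.193.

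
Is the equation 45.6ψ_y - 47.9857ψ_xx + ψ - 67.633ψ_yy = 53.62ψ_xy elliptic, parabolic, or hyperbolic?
Rewriting in standard form: -47.9857ψ_xx - 53.62ψ_xy - 67.633ψ_yy + 45.6ψ_y + ψ = 0. Computing B² - 4AC with A = -47.9857, B = -53.62, C = -67.633: discriminant = -10106.5629924 (negative). Answer: elliptic.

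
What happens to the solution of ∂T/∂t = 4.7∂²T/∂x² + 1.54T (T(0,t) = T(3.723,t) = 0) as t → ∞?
T → 0. Diffusion dominates reaction (r=1.54 < κπ²/L²≈3.35); solution decays.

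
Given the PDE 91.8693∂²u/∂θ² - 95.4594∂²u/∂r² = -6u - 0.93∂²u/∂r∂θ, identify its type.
Rewriting in standard form: -95.4594∂²u/∂r² + 0.93∂²u/∂r∂θ + 91.8693∂²u/∂θ² + 6u = 0. The second-order coefficients are A = -95.4594, B = 0.93, C = 91.8693. Since B² - 4AC = 35080.01792568 > 0, this is a hyperbolic PDE.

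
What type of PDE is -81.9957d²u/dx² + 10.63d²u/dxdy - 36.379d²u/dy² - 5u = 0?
With A = -81.9957, B = 10.63, C = -36.379, the discriminant is -11818.6893812. This is an elliptic PDE.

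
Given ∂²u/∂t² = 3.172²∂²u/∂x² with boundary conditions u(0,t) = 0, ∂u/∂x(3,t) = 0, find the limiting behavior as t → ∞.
u oscillates (no decay). Energy is conserved; the solution oscillates indefinitely as standing waves.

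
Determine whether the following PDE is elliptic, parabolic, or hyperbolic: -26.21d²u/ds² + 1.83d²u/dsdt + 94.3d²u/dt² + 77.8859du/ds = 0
Coefficients: A = -26.21, B = 1.83, C = 94.3. B² - 4AC = 9889.7609, which is positive, so the equation is hyperbolic.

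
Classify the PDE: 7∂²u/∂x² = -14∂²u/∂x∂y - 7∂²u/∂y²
Rewriting in standard form: 7∂²u/∂x² + 14∂²u/∂x∂y + 7∂²u/∂y² = 0. A = 7, B = 14, C = 7. Discriminant B² - 4AC = 0. Since 0 = 0, parabolic.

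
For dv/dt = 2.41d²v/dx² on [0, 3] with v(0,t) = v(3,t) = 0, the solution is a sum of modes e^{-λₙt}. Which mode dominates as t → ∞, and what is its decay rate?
Eigenvalues: λₙ = 2.41n²π²/3².
First three modes:
  n=1: λ₁ = 2.41π²/3² ≈ 2.643
  n=2: λ₂ = 9.64π²/3² ≈ 10.571 (4× faster decay)
  n=3: λ₃ = 21.69π²/3² ≈ 23.786 (9× faster decay)
As t → ∞, higher modes decay exponentially faster. The n=1 mode dominates: v ~ c₁ sin(πx/3) e^{-λ₁t}.
Decay rate: λ₁ = 2.41π²/3² ≈ 2.643.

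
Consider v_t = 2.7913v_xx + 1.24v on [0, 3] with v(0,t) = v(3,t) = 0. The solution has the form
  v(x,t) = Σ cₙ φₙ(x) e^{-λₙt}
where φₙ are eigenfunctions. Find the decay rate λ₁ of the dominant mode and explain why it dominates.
Eigenvalues: λₙ = 2.7913n²π²/3² - 1.24.
First three modes:
  n=1: λ₁ = 2.7913π²/3² - 1.24 ≈ 1.821
  n=2: λ₂ = 11.1652π²/3² - 1.24 ≈ 11.004
  n=3: λ₃ = 25.1217π²/3² - 1.24 ≈ 26.309
Since 2.7913π²/3² ≈ 3.061 > 1.24, all λₙ > 0.
The n=1 mode decays slowest → dominates as t → ∞.
Asymptotic: v ~ c₁ sin(πx/3) e^{-λ₁t} with decay rate λ₁ ≈ 1.821.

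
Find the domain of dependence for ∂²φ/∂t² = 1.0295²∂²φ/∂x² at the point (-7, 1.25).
Domain of dependence: [-8.286875, -5.713125]. Signals travel at speed 1.0295, so data within |x - -7| ≤ 1.0295·1.25 = 1.286875 can reach the point.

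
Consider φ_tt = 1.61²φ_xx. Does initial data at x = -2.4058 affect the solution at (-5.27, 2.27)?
Yes. The domain of dependence is [-8.9247, -1.6153], and -2.4058 ∈ [-8.9247, -1.6153].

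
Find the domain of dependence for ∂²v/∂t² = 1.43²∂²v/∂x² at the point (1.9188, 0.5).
Domain of dependence: [1.2038, 2.6338]. Signals travel at speed 1.43, so data within |x - 1.9188| ≤ 1.43·0.5 = 0.715 can reach the point.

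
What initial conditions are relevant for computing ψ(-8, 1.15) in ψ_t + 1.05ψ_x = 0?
A single point: x = -9.2075. The characteristic through (-8, 1.15) is x - 1.05t = const, so x = -8 - 1.05·1.15 = -9.2075.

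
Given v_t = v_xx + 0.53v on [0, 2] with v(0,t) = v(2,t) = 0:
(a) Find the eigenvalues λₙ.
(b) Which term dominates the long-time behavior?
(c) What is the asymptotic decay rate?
Eigenvalues: λₙ = n²π²/2² - 0.53.
First three modes:
  n=1: λ₁ = π²/2² - 0.53 ≈ 1.937
  n=2: λ₂ = 4π²/2² - 0.53 ≈ 9.34
  n=3: λ₃ = 9π²/2² - 0.53 ≈ 21.677
Since π²/2² ≈ 2.467 > 0.53, all λₙ > 0.
The n=1 mode decays slowest → dominates as t → ∞.
Asymptotic: v ~ c₁ sin(πx/2) e^{-λ₁t} with decay rate λ₁ ≈ 1.937.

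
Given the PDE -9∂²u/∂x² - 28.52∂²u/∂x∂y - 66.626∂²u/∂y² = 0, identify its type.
The second-order coefficients are A = -9, B = -28.52, C = -66.626. Since B² - 4AC = -1585.1456 < 0, this is an elliptic PDE.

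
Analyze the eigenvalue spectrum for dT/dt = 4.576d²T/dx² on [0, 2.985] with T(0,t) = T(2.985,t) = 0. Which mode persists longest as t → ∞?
Eigenvalues: λₙ = 4.576n²π²/2.985².
First three modes:
  n=1: λ₁ = 4.576π²/2.985² ≈ 5.069
  n=2: λ₂ = 18.304π²/2.985² ≈ 20.275 (4× faster decay)
  n=3: λ₃ = 41.184π²/2.985² ≈ 45.618 (9× faster decay)
As t → ∞, higher modes decay exponentially faster. The n=1 mode dominates: T ~ c₁ sin(πx/2.985) e^{-λ₁t}.
Decay rate: λ₁ = 4.576π²/2.985² ≈ 5.069.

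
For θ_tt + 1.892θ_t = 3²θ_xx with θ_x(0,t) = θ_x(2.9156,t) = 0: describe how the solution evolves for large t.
θ → constant (steady state). Damping (γ=1.892) dissipates the nonconstant modes; with Neumann BCs the spatial average obeys M''+γM'=0 and tends to a finite limit.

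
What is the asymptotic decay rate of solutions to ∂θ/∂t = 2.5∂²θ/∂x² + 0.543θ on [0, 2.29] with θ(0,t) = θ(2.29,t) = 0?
Eigenvalues: λₙ = 2.5n²π²/2.29² - 0.543.
First three modes:
  n=1: λ₁ = 2.5π²/2.29² - 0.543 ≈ 4.162
  n=2: λ₂ = 10π²/2.29² - 0.543 ≈ 18.277
  n=3: λ₃ = 22.5π²/2.29² - 0.543 ≈ 41.803
Since 2.5π²/2.29² ≈ 4.705 > 0.543, all λₙ > 0.
The n=1 mode decays slowest → dominates as t → ∞.
Asymptotic: θ ~ c₁ sin(πx/2.29) e^{-λ₁t} with decay rate λ₁ ≈ 4.162.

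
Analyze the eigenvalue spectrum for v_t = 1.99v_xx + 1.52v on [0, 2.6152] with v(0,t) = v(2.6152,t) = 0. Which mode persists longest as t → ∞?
Eigenvalues: λₙ = 1.99n²π²/2.6152² - 1.52.
First three modes:
  n=1: λ₁ = 1.99π²/2.6152² - 1.52 ≈ 1.352
  n=2: λ₂ = 7.96π²/2.6152² - 1.52 ≈ 9.967
  n=3: λ₃ = 17.91π²/2.6152² - 1.52 ≈ 24.326
Since 1.99π²/2.6152² ≈ 2.872 > 1.52, all λₙ > 0.
The n=1 mode decays slowest → dominates as t → ∞.
Asymptotic: v ~ c₁ sin(πx/2.6152) e^{-λ₁t} with decay rate λ₁ ≈ 1.352.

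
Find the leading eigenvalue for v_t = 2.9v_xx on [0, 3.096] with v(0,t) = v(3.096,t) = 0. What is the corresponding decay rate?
Eigenvalues: λₙ = 2.9n²π²/3.096².
First three modes:
  n=1: λ₁ = 2.9π²/3.096² ≈ 2.986
  n=2: λ₂ = 11.6π²/3.096² ≈ 11.944 (4× faster decay)
  n=3: λ₃ = 26.1π²/3.096² ≈ 26.874 (9× faster decay)
As t → ∞, higher modes decay exponentially faster. The n=1 mode dominates: v ~ c₁ sin(πx/3.096) e^{-λ₁t}.
Decay rate: λ₁ = 2.9π²/3.096² ≈ 2.986.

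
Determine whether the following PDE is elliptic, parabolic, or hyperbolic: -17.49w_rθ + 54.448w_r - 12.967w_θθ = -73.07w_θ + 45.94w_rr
Rewriting in standard form: -45.94w_rr - 17.49w_rθ - 12.967w_θθ + 54.448w_r + 73.07w_θ = 0. Coefficients: A = -45.94, B = -17.49, C = -12.967. B² - 4AC = -2076.91582, which is negative, so the equation is elliptic.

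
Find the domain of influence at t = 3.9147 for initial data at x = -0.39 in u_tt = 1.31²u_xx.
Domain of influence: [-5.518257, 4.738257]. Data at x = -0.39 spreads outward at speed 1.31.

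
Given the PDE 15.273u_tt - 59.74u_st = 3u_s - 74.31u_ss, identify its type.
Rewriting in standard form: 74.31u_ss - 59.74u_st + 15.273u_tt - 3u_s = 0. The second-order coefficients are A = 74.31, B = -59.74, C = 15.273. Since B² - 4AC = -970.87892 < 0, this is an elliptic PDE.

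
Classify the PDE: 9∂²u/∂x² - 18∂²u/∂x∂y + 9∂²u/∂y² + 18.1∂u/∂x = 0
A = 9, B = -18, C = 9. Discriminant B² - 4AC = 0. Since 0 = 0, parabolic.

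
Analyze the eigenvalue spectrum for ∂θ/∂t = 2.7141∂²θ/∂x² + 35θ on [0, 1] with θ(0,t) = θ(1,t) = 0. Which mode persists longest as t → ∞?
Eigenvalues: λₙ = 2.7141n²π²/1² - 35.
First three modes:
  n=1: λ₁ = 2.7141π² - 35 ≈ -8.213
  n=2: λ₂ = 10.8564π² - 35 ≈ 72.148
  n=3: λ₃ = 24.4269π² - 35 ≈ 206.084
Since 2.7141π² ≈ 26.787 < 35, λ₁ < 0.
The n=1 mode grows fastest (−λₙ is largest for n=1) → dominates.
Asymptotic: θ ~ c₁ sin(πx/1) e^{8.213t} (exponential growth at rate −λ₁ ≈ 8.213).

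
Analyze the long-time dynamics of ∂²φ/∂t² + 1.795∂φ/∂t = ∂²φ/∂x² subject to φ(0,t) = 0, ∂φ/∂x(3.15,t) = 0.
Long-time behavior: φ → 0. Damping (γ=1.795) dissipates energy; oscillations decay exponentially.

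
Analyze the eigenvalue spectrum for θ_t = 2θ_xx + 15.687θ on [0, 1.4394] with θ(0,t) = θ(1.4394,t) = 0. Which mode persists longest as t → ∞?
Eigenvalues: λₙ = 2n²π²/1.4394² - 15.687.
First three modes:
  n=1: λ₁ = 2π²/1.4394² - 15.687 ≈ -6.16
  n=2: λ₂ = 8π²/1.4394² - 15.687 ≈ 22.422
  n=3: λ₃ = 18π²/1.4394² - 15.687 ≈ 70.058
Since 2π²/1.4394² ≈ 9.527 < 15.687, λ₁ < 0.
The n=1 mode grows fastest (−λₙ is largest for n=1) → dominates.
Asymptotic: θ ~ c₁ sin(πx/1.4394) e^{6.16t} (exponential growth at rate −λ₁ ≈ 6.16).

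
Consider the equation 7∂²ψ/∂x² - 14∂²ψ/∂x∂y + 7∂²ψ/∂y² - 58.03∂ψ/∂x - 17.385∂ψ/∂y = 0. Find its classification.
Parabolic. (A = 7, B = -14, C = 7 gives B² - 4AC = 0.)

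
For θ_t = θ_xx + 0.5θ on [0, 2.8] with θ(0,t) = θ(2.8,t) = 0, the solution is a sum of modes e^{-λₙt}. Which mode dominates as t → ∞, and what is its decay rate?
Eigenvalues: λₙ = n²π²/2.8² - 0.5.
First three modes:
  n=1: λ₁ = π²/2.8² - 0.5 ≈ 0.759
  n=2: λ₂ = 4π²/2.8² - 0.5 ≈ 4.536
  n=3: λ₃ = 9π²/2.8² - 0.5 ≈ 10.83
Since π²/2.8² ≈ 1.259 > 0.5, all λₙ > 0.
The n=1 mode decays slowest → dominates as t → ∞.
Asymptotic: θ ~ c₁ sin(πx/2.8) e^{-λ₁t} with decay rate λ₁ ≈ 0.759.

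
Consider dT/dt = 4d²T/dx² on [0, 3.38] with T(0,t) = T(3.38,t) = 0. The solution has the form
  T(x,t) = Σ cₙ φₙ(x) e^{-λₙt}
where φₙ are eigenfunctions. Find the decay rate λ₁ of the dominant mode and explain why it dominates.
Eigenvalues: λₙ = 4n²π²/3.38².
First three modes:
  n=1: λ₁ = 4π²/3.38² ≈ 3.456
  n=2: λ₂ = 16π²/3.38² ≈ 13.822 (4× faster decay)
  n=3: λ₃ = 36π²/3.38² ≈ 31.101 (9× faster decay)
As t → ∞, higher modes decay exponentially faster. The n=1 mode dominates: T ~ c₁ sin(πx/3.38) e^{-λ₁t}.
Decay rate: λ₁ = 4π²/3.38² ≈ 3.456.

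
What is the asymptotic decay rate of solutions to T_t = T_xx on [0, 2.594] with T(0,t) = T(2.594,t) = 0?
Eigenvalues: λₙ = n²π²/2.594².
First three modes:
  n=1: λ₁ = π²/2.594² ≈ 1.467
  n=2: λ₂ = 4π²/2.594² ≈ 5.867 (4× faster decay)
  n=3: λ₃ = 9π²/2.594² ≈ 13.201 (9× faster decay)
As t → ∞, higher modes decay exponentially faster. The n=1 mode dominates: T ~ c₁ sin(πx/2.594) e^{-λ₁t}.
Decay rate: λ₁ = π²/2.594² ≈ 1.467.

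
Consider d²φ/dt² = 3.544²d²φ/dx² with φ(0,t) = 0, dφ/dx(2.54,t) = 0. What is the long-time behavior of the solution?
As t → ∞, φ oscillates (no decay). Energy is conserved; the solution oscillates indefinitely as standing waves.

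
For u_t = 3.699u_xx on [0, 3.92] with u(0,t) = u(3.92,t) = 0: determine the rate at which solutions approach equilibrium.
Eigenvalues: λₙ = 3.699n²π²/3.92².
First three modes:
  n=1: λ₁ = 3.699π²/3.92² ≈ 2.376
  n=2: λ₂ = 14.796π²/3.92² ≈ 9.503 (4× faster decay)
  n=3: λ₃ = 33.291π²/3.92² ≈ 21.382 (9× faster decay)
As t → ∞, higher modes decay exponentially faster. The n=1 mode dominates: u ~ c₁ sin(πx/3.92) e^{-λ₁t}.
Decay rate: λ₁ = 3.699π²/3.92² ≈ 2.376.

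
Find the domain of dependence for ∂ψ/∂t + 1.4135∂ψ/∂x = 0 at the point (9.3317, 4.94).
A single point: x = 2.34901. The characteristic through (9.3317, 4.94) is x - 1.4135t = const, so x = 9.3317 - 1.4135·4.94 = 2.34901.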